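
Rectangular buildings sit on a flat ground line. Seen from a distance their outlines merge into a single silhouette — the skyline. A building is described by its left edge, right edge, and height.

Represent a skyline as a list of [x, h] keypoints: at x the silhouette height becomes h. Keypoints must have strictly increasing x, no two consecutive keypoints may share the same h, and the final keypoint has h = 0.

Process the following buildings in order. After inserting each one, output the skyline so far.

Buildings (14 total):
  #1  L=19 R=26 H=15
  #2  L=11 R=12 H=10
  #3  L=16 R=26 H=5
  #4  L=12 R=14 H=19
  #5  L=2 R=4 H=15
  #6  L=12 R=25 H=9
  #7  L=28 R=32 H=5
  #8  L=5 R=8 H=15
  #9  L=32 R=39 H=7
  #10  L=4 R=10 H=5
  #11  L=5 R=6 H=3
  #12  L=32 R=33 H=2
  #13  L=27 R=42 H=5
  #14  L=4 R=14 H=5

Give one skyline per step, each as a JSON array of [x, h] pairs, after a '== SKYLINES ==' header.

== SKYLINES ==
[[19,15],[26,0]]
[[11,10],[12,0],[19,15],[26,0]]
[[11,10],[12,0],[16,5],[19,15],[26,0]]
[[11,10],[12,19],[14,0],[16,5],[19,15],[26,0]]
[[2,15],[4,0],[11,10],[12,19],[14,0],[16,5],[19,15],[26,0]]
[[2,15],[4,0],[11,10],[12,19],[14,9],[19,15],[26,0]]
[[2,15],[4,0],[11,10],[12,19],[14,9],[19,15],[26,0],[28,5],[32,0]]
[[2,15],[4,0],[5,15],[8,0],[11,10],[12,19],[14,9],[19,15],[26,0],[28,5],[32,0]]
[[2,15],[4,0],[5,15],[8,0],[11,10],[12,19],[14,9],[19,15],[26,0],[28,5],[32,7],[39,0]]
[[2,15],[4,5],[5,15],[8,5],[10,0],[11,10],[12,19],[14,9],[19,15],[26,0],[28,5],[32,7],[39,0]]
[[2,15],[4,5],[5,15],[8,5],[10,0],[11,10],[12,19],[14,9],[19,15],[26,0],[28,5],[32,7],[39,0]]
[[2,15],[4,5],[5,15],[8,5],[10,0],[11,10],[12,19],[14,9],[19,15],[26,0],[28,5],[32,7],[39,0]]
[[2,15],[4,5],[5,15],[8,5],[10,0],[11,10],[12,19],[14,9],[19,15],[26,0],[27,5],[32,7],[39,5],[42,0]]
[[2,15],[4,5],[5,15],[8,5],[11,10],[12,19],[14,9],[19,15],[26,0],[27,5],[32,7],[39,5],[42,0]]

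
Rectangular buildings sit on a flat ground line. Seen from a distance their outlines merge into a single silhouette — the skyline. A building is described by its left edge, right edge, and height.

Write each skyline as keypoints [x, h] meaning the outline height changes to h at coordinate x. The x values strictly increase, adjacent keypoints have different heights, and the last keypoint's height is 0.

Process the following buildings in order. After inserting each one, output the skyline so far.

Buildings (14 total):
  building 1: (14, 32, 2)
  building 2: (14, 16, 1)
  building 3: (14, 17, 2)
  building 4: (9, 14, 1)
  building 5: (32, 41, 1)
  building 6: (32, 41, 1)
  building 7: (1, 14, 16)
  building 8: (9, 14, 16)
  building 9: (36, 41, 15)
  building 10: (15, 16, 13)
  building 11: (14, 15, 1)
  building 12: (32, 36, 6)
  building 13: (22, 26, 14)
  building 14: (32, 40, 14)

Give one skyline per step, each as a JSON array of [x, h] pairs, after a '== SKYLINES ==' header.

== SKYLINES ==
[[14,2],[32,0]]
[[14,2],[32,0]]
[[14,2],[32,0]]
[[9,1],[14,2],[32,0]]
[[9,1],[14,2],[32,1],[41,0]]
[[9,1],[14,2],[32,1],[41,0]]
[[1,16],[14,2],[32,1],[41,0]]
[[1,16],[14,2],[32,1],[41,0]]
[[1,16],[14,2],[32,1],[36,15],[41,0]]
[[1,16],[14,2],[15,13],[16,2],[32,1],[36,15],[41,0]]
[[1,16],[14,2],[15,13],[16,2],[32,1],[36,15],[41,0]]
[[1,16],[14,2],[15,13],[16,2],[32,6],[36,15],[41,0]]
[[1,16],[14,2],[15,13],[16,2],[22,14],[26,2],[32,6],[36,15],[41,0]]
[[1,16],[14,2],[15,13],[16,2],[22,14],[26,2],[32,14],[36,15],[41,0]]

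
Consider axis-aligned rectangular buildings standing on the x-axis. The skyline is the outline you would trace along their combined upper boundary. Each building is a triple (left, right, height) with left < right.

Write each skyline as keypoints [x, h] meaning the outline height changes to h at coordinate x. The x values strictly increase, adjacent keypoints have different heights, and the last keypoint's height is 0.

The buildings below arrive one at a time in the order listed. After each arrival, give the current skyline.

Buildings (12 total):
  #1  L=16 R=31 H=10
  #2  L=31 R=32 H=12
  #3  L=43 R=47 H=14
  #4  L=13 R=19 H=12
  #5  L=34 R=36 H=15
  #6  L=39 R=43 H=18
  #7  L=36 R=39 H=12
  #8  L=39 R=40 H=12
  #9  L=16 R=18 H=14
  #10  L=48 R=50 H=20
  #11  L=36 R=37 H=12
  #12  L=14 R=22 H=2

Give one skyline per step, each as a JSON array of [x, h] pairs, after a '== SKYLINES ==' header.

== SKYLINES ==
[[16,10],[31,0]]
[[16,10],[31,12],[32,0]]
[[16,10],[31,12],[32,0],[43,14],[47,0]]
[[13,12],[19,10],[31,12],[32,0],[43,14],[47,0]]
[[13,12],[19,10],[31,12],[32,0],[34,15],[36,0],[43,14],[47,0]]
[[13,12],[19,10],[31,12],[32,0],[34,15],[36,0],[39,18],[43,14],[47,0]]
[[13,12],[19,10],[31,12],[32,0],[34,15],[36,12],[39,18],[43,14],[47,0]]
[[13,12],[19,10],[31,12],[32,0],[34,15],[36,12],[39,18],[43,14],[47,0]]
[[13,12],[16,14],[18,12],[19,10],[31,12],[32,0],[34,15],[36,12],[39,18],[43,14],[47,0]]
[[13,12],[16,14],[18,12],[19,10],[31,12],[32,0],[34,15],[36,12],[39,18],[43,14],[47,0],[48,20],[50,0]]
[[13,12],[16,14],[18,12],[19,10],[31,12],[32,0],[34,15],[36,12],[39,18],[43,14],[47,0],[48,20],[50,0]]
[[13,12],[16,14],[18,12],[19,10],[31,12],[32,0],[34,15],[36,12],[39,18],[43,14],[47,0],[48,20],[50,0]]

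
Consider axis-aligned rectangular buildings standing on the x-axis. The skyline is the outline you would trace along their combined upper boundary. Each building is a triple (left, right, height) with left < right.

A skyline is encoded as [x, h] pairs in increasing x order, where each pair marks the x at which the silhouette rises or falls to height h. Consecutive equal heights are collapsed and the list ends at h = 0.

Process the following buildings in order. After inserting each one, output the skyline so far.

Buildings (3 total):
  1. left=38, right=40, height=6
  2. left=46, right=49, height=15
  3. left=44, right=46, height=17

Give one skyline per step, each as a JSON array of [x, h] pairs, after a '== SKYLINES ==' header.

== SKYLINES ==
[[38,6],[40,0]]
[[38,6],[40,0],[46,15],[49,0]]
[[38,6],[40,0],[44,17],[46,15],[49,0]]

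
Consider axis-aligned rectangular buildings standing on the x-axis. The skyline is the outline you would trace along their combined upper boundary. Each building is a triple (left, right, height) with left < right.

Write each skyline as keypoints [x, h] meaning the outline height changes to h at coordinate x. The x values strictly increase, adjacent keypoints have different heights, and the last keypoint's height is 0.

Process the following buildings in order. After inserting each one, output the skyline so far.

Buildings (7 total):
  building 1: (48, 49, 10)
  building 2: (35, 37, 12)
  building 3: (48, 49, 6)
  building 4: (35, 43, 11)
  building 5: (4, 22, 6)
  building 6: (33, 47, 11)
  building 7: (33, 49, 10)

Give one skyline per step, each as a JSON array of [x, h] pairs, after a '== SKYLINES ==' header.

== SKYLINES ==
[[48,10],[49,0]]
[[35,12],[37,0],[48,10],[49,0]]
[[35,12],[37,0],[48,10],[49,0]]
[[35,12],[37,11],[43,0],[48,10],[49,0]]
[[4,6],[22,0],[35,12],[37,11],[43,0],[48,10],[49,0]]
[[4,6],[22,0],[33,11],[35,12],[37,11],[47,0],[48,10],[49,0]]
[[4,6],[22,0],[33,11],[35,12],[37,11],[47,10],[49,0]]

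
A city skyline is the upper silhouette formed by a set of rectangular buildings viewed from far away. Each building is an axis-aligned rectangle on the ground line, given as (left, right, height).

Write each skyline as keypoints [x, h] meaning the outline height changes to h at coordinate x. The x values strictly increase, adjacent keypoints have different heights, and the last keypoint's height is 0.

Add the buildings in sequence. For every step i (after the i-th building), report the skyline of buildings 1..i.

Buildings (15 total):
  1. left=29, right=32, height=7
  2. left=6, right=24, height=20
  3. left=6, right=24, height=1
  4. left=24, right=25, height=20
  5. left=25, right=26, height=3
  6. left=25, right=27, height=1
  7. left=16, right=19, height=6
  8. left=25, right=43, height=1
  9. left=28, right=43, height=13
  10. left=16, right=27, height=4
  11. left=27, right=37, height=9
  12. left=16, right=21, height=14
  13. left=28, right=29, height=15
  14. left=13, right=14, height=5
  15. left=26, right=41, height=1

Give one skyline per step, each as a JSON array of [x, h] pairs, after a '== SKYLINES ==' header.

== SKYLINES ==
[[29,7],[32,0]]
[[6,20],[24,0],[29,7],[32,0]]
[[6,20],[24,0],[29,7],[32,0]]
[[6,20],[25,0],[29,7],[32,0]]
[[6,20],[25,3],[26,0],[29,7],[32,0]]
[[6,20],[25,3],[26,1],[27,0],[29,7],[32,0]]
[[6,20],[25,3],[26,1],[27,0],[29,7],[32,0]]
[[6,20],[25,3],[26,1],[29,7],[32,1],[43,0]]
[[6,20],[25,3],[26,1],[28,13],[43,0]]
[[6,20],[25,4],[27,1],[28,13],[43,0]]
[[6,20],[25,4],[27,9],[28,13],[43,0]]
[[6,20],[25,4],[27,9],[28,13],[43,0]]
[[6,20],[25,4],[27,9],[28,15],[29,13],[43,0]]
[[6,20],[25,4],[27,9],[28,15],[29,13],[43,0]]
[[6,20],[25,4],[27,9],[28,15],[29,13],[43,0]]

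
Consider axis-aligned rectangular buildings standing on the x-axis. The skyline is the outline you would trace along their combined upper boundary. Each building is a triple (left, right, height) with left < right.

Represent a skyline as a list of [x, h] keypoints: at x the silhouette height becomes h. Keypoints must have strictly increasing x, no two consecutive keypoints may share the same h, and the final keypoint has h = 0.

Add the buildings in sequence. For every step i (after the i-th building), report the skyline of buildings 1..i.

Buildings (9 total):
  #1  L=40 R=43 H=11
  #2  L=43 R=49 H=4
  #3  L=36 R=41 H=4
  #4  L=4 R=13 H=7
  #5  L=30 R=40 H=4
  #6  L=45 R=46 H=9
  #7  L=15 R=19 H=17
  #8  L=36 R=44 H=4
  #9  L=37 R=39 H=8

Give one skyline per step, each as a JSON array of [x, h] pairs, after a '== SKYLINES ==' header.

== SKYLINES ==
[[40,11],[43,0]]
[[40,11],[43,4],[49,0]]
[[36,4],[40,11],[43,4],[49,0]]
[[4,7],[13,0],[36,4],[40,11],[43,4],[49,0]]
[[4,7],[13,0],[30,4],[40,11],[43,4],[49,0]]
[[4,7],[13,0],[30,4],[40,11],[43,4],[45,9],[46,4],[49,0]]
[[4,7],[13,0],[15,17],[19,0],[30,4],[40,11],[43,4],[45,9],[46,4],[49,0]]
[[4,7],[13,0],[15,17],[19,0],[30,4],[40,11],[43,4],[45,9],[46,4],[49,0]]
[[4,7],[13,0],[15,17],[19,0],[30,4],[37,8],[39,4],[40,11],[43,4],[45,9],[46,4],[49,0]]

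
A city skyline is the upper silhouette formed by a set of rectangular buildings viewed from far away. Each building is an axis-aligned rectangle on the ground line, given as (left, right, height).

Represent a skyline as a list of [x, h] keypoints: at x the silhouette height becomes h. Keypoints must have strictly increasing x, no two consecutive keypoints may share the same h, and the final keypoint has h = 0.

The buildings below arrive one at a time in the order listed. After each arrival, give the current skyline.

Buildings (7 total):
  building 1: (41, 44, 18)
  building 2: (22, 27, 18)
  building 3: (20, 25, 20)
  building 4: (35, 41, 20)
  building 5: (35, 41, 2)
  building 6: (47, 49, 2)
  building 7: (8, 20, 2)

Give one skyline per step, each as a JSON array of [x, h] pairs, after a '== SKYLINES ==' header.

== SKYLINES ==
[[41,18],[44,0]]
[[22,18],[27,0],[41,18],[44,0]]
[[20,20],[25,18],[27,0],[41,18],[44,0]]
[[20,20],[25,18],[27,0],[35,20],[41,18],[44,0]]
[[20,20],[25,18],[27,0],[35,20],[41,18],[44,0]]
[[20,20],[25,18],[27,0],[35,20],[41,18],[44,0],[47,2],[49,0]]
[[8,2],[20,20],[25,18],[27,0],[35,20],[41,18],[44,0],[47,2],[49,0]]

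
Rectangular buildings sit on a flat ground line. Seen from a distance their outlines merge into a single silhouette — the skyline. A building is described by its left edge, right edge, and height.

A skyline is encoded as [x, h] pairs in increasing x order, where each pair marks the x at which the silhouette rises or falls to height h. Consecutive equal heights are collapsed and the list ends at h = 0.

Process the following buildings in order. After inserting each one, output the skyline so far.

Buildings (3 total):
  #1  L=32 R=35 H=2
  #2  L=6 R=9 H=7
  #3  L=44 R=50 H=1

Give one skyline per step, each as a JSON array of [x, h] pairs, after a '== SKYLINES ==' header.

== SKYLINES ==
[[32,2],[35,0]]
[[6,7],[9,0],[32,2],[35,0]]
[[6,7],[9,0],[32,2],[35,0],[44,1],[50,0]]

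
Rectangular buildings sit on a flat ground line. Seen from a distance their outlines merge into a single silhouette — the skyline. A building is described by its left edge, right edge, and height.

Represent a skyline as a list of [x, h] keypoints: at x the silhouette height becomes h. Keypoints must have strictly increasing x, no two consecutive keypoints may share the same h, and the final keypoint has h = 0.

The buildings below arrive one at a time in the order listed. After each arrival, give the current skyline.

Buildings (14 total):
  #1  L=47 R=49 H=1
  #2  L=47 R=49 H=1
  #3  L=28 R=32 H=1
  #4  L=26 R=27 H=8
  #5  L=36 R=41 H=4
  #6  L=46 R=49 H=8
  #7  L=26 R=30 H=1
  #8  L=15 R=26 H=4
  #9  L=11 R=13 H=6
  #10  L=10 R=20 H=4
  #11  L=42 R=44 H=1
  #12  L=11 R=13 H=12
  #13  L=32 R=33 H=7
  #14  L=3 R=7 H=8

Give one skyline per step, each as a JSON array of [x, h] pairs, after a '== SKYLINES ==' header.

== SKYLINES ==
[[47,1],[49,0]]
[[47,1],[49,0]]
[[28,1],[32,0],[47,1],[49,0]]
[[26,8],[27,0],[28,1],[32,0],[47,1],[49,0]]
[[26,8],[27,0],[28,1],[32,0],[36,4],[41,0],[47,1],[49,0]]
[[26,8],[27,0],[28,1],[32,0],[36,4],[41,0],[46,8],[49,0]]
[[26,8],[27,1],[32,0],[36,4],[41,0],[46,8],[49,0]]
[[15,4],[26,8],[27,1],[32,0],[36,4],[41,0],[46,8],[49,0]]
[[11,6],[13,0],[15,4],[26,8],[27,1],[32,0],[36,4],[41,0],[46,8],[49,0]]
[[10,4],[11,6],[13,4],[26,8],[27,1],[32,0],[36,4],[41,0],[46,8],[49,0]]
[[10,4],[11,6],[13,4],[26,8],[27,1],[32,0],[36,4],[41,0],[42,1],[44,0],[46,8],[49,0]]
[[10,4],[11,12],[13,4],[26,8],[27,1],[32,0],[36,4],[41,0],[42,1],[44,0],[46,8],[49,0]]
[[10,4],[11,12],[13,4],[26,8],[27,1],[32,7],[33,0],[36,4],[41,0],[42,1],[44,0],[46,8],[49,0]]
[[3,8],[7,0],[10,4],[11,12],[13,4],[26,8],[27,1],[32,7],[33,0],[36,4],[41,0],[42,1],[44,0],[46,8],[49,0]]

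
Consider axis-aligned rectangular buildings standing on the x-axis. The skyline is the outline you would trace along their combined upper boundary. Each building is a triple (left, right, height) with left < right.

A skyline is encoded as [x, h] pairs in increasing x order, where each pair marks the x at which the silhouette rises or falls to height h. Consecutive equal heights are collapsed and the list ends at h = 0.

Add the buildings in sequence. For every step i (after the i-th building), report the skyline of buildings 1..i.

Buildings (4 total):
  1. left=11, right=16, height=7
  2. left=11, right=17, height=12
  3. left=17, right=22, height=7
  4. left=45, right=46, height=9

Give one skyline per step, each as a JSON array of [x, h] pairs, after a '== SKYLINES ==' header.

== SKYLINES ==
[[11,7],[16,0]]
[[11,12],[17,0]]
[[11,12],[17,7],[22,0]]
[[11,12],[17,7],[22,0],[45,9],[46,0]]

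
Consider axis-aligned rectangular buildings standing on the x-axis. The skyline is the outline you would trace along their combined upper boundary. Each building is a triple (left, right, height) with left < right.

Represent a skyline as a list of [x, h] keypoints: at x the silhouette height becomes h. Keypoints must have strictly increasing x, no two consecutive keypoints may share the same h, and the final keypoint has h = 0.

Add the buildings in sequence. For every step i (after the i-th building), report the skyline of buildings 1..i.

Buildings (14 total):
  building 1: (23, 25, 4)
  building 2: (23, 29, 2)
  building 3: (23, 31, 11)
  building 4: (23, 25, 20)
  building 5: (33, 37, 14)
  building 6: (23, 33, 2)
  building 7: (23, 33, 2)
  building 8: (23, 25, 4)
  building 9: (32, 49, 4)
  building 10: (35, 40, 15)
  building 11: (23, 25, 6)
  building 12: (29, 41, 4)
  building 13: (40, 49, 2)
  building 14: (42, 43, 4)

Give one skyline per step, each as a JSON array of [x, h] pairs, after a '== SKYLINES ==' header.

== SKYLINES ==
[[23,4],[25,0]]
[[23,4],[25,2],[29,0]]
[[23,11],[31,0]]
[[23,20],[25,11],[31,0]]
[[23,20],[25,11],[31,0],[33,14],[37,0]]
[[23,20],[25,11],[31,2],[33,14],[37,0]]
[[23,20],[25,11],[31,2],[33,14],[37,0]]
[[23,20],[25,11],[31,2],[33,14],[37,0]]
[[23,20],[25,11],[31,2],[32,4],[33,14],[37,4],[49,0]]
[[23,20],[25,11],[31,2],[32,4],[33,14],[35,15],[40,4],[49,0]]
[[23,20],[25,11],[31,2],[32,4],[33,14],[35,15],[40,4],[49,0]]
[[23,20],[25,11],[31,4],[33,14],[35,15],[40,4],[49,0]]
[[23,20],[25,11],[31,4],[33,14],[35,15],[40,4],[49,0]]
[[23,20],[25,11],[31,4],[33,14],[35,15],[40,4],[49,0]]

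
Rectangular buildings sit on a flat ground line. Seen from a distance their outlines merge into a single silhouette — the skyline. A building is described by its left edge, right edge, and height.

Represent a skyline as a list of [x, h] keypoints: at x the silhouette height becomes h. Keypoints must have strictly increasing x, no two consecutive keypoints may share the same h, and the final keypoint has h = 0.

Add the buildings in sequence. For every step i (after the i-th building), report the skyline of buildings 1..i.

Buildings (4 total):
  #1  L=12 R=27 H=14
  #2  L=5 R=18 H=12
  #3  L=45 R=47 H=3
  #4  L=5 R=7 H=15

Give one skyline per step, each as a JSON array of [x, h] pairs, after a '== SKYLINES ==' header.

== SKYLINES ==
[[12,14],[27,0]]
[[5,12],[12,14],[27,0]]
[[5,12],[12,14],[27,0],[45,3],[47,0]]
[[5,15],[7,12],[12,14],[27,0],[45,3],[47,0]]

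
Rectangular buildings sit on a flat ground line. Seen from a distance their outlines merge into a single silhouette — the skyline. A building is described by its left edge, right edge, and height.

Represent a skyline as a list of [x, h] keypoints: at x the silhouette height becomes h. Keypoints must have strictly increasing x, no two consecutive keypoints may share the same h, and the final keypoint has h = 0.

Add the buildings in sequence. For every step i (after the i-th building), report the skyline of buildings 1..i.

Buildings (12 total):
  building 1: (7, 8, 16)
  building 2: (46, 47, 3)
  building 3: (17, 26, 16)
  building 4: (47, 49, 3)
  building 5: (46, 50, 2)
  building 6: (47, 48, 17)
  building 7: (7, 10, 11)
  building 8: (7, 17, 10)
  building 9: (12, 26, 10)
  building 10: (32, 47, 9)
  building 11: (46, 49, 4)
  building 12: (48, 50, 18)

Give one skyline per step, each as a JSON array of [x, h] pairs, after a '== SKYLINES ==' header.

== SKYLINES ==
[[7,16],[8,0]]
[[7,16],[8,0],[46,3],[47,0]]
[[7,16],[8,0],[17,16],[26,0],[46,3],[47,0]]
[[7,16],[8,0],[17,16],[26,0],[46,3],[49,0]]
[[7,16],[8,0],[17,16],[26,0],[46,3],[49,2],[50,0]]
[[7,16],[8,0],[17,16],[26,0],[46,3],[47,17],[48,3],[49,2],[50,0]]
[[7,16],[8,11],[10,0],[17,16],[26,0],[46,3],[47,17],[48,3],[49,2],[50,0]]
[[7,16],[8,11],[10,10],[17,16],[26,0],[46,3],[47,17],[48,3],[49,2],[50,0]]
[[7,16],[8,11],[10,10],[17,16],[26,0],[46,3],[47,17],[48,3],[49,2],[50,0]]
[[7,16],[8,11],[10,10],[17,16],[26,0],[32,9],[47,17],[48,3],[49,2],[50,0]]
[[7,16],[8,11],[10,10],[17,16],[26,0],[32,9],[47,17],[48,4],[49,2],[50,0]]
[[7,16],[8,11],[10,10],[17,16],[26,0],[32,9],[47,17],[48,18],[50,0]]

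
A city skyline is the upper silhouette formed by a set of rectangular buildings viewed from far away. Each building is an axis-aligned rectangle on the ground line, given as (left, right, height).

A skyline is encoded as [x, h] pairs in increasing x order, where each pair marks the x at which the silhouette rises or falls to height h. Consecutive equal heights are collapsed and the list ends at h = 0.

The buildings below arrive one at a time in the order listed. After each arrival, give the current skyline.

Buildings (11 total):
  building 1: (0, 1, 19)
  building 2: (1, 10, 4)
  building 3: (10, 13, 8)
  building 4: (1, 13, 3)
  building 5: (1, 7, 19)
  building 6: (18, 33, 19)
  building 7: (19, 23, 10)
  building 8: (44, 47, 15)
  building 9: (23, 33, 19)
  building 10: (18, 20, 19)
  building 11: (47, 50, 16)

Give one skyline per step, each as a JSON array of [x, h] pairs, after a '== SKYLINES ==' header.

== SKYLINES ==
[[0,19],[1,0]]
[[0,19],[1,4],[10,0]]
[[0,19],[1,4],[10,8],[13,0]]
[[0,19],[1,4],[10,8],[13,0]]
[[0,19],[7,4],[10,8],[13,0]]
[[0,19],[7,4],[10,8],[13,0],[18,19],[33,0]]
[[0,19],[7,4],[10,8],[13,0],[18,19],[33,0]]
[[0,19],[7,4],[10,8],[13,0],[18,19],[33,0],[44,15],[47,0]]
[[0,19],[7,4],[10,8],[13,0],[18,19],[33,0],[44,15],[47,0]]
[[0,19],[7,4],[10,8],[13,0],[18,19],[33,0],[44,15],[47,0]]
[[0,19],[7,4],[10,8],[13,0],[18,19],[33,0],[44,15],[47,16],[50,0]]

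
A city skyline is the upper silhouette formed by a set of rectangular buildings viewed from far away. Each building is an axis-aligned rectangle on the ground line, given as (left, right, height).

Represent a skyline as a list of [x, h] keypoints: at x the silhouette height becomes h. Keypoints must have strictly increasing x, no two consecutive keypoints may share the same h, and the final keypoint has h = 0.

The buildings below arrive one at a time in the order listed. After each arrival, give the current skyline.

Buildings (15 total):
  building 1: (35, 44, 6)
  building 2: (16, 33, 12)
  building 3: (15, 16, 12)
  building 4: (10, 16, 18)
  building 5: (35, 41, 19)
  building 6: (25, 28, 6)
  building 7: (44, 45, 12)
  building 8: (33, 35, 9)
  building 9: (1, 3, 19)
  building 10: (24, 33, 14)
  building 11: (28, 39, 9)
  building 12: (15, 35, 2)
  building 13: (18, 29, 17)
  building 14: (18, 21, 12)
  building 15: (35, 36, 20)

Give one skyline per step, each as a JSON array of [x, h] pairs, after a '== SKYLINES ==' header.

== SKYLINES ==
[[35,6],[44,0]]
[[16,12],[33,0],[35,6],[44,0]]
[[15,12],[33,0],[35,6],[44,0]]
[[10,18],[16,12],[33,0],[35,6],[44,0]]
[[10,18],[16,12],[33,0],[35,19],[41,6],[44,0]]
[[10,18],[16,12],[33,0],[35,19],[41,6],[44,0]]
[[10,18],[16,12],[33,0],[35,19],[41,6],[44,12],[45,0]]
[[10,18],[16,12],[33,9],[35,19],[41,6],[44,12],[45,0]]
[[1,19],[3,0],[10,18],[16,12],[33,9],[35,19],[41,6],[44,12],[45,0]]
[[1,19],[3,0],[10,18],[16,12],[24,14],[33,9],[35,19],[41,6],[44,12],[45,0]]
[[1,19],[3,0],[10,18],[16,12],[24,14],[33,9],[35,19],[41,6],[44,12],[45,0]]
[[1,19],[3,0],[10,18],[16,12],[24,14],[33,9],[35,19],[41,6],[44,12],[45,0]]
[[1,19],[3,0],[10,18],[16,12],[18,17],[29,14],[33,9],[35,19],[41,6],[44,12],[45,0]]
[[1,19],[3,0],[10,18],[16,12],[18,17],[29,14],[33,9],[35,19],[41,6],[44,12],[45,0]]
[[1,19],[3,0],[10,18],[16,12],[18,17],[29,14],[33,9],[35,20],[36,19],[41,6],[44,12],[45,0]]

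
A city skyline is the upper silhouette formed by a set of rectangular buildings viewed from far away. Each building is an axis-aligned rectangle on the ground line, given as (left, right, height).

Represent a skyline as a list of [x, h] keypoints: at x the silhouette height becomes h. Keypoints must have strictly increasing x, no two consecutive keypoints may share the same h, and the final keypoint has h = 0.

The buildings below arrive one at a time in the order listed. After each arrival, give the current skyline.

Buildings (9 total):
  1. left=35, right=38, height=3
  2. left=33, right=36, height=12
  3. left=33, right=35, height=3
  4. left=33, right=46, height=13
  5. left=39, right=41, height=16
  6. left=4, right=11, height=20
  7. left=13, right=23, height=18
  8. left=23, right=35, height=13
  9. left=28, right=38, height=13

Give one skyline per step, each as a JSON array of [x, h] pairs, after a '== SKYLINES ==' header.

== SKYLINES ==
[[35,3],[38,0]]
[[33,12],[36,3],[38,0]]
[[33,12],[36,3],[38,0]]
[[33,13],[46,0]]
[[33,13],[39,16],[41,13],[46,0]]
[[4,20],[11,0],[33,13],[39,16],[41,13],[46,0]]
[[4,20],[11,0],[13,18],[23,0],[33,13],[39,16],[41,13],[46,0]]
[[4,20],[11,0],[13,18],[23,13],[39,16],[41,13],[46,0]]
[[4,20],[11,0],[13,18],[23,13],[39,16],[41,13],[46,0]]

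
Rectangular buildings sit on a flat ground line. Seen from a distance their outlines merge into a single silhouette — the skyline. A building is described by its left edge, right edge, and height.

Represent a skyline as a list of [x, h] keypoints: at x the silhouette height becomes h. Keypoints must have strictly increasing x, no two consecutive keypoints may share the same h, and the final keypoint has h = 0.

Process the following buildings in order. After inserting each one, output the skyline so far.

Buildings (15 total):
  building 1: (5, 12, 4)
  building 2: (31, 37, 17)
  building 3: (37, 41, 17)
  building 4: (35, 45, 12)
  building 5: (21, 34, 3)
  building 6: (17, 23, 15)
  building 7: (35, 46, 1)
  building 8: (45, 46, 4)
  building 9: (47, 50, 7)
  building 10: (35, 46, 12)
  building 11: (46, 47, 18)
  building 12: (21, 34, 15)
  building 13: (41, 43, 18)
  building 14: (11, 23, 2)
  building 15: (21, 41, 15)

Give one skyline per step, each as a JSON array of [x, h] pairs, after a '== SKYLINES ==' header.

== SKYLINES ==
[[5,4],[12,0]]
[[5,4],[12,0],[31,17],[37,0]]
[[5,4],[12,0],[31,17],[41,0]]
[[5,4],[12,0],[31,17],[41,12],[45,0]]
[[5,4],[12,0],[21,3],[31,17],[41,12],[45,0]]
[[5,4],[12,0],[17,15],[23,3],[31,17],[41,12],[45,0]]
[[5,4],[12,0],[17,15],[23,3],[31,17],[41,12],[45,1],[46,0]]
[[5,4],[12,0],[17,15],[23,3],[31,17],[41,12],[45,4],[46,0]]
[[5,4],[12,0],[17,15],[23,3],[31,17],[41,12],[45,4],[46,0],[47,7],[50,0]]
[[5,4],[12,0],[17,15],[23,3],[31,17],[41,12],[46,0],[47,7],[50,0]]
[[5,4],[12,0],[17,15],[23,3],[31,17],[41,12],[46,18],[47,7],[50,0]]
[[5,4],[12,0],[17,15],[31,17],[41,12],[46,18],[47,7],[50,0]]
[[5,4],[12,0],[17,15],[31,17],[41,18],[43,12],[46,18],[47,7],[50,0]]
[[5,4],[12,2],[17,15],[31,17],[41,18],[43,12],[46,18],[47,7],[50,0]]
[[5,4],[12,2],[17,15],[31,17],[41,18],[43,12],[46,18],[47,7],[50,0]]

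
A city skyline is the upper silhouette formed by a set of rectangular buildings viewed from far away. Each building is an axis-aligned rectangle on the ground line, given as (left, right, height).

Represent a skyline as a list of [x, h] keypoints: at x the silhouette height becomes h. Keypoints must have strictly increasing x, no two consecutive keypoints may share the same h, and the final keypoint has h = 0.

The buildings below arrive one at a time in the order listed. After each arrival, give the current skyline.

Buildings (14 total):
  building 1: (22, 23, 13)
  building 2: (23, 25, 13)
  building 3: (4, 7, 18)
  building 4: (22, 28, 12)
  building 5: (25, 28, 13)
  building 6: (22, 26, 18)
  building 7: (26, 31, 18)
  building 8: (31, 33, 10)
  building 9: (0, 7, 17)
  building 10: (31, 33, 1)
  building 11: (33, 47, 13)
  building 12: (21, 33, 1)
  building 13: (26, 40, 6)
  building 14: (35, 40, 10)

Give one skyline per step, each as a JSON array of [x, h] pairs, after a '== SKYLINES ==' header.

== SKYLINES ==
[[22,13],[23,0]]
[[22,13],[25,0]]
[[4,18],[7,0],[22,13],[25,0]]
[[4,18],[7,0],[22,13],[25,12],[28,0]]
[[4,18],[7,0],[22,13],[28,0]]
[[4,18],[7,0],[22,18],[26,13],[28,0]]
[[4,18],[7,0],[22,18],[31,0]]
[[4,18],[7,0],[22,18],[31,10],[33,0]]
[[0,17],[4,18],[7,0],[22,18],[31,10],[33,0]]
[[0,17],[4,18],[7,0],[22,18],[31,10],[33,0]]
[[0,17],[4,18],[7,0],[22,18],[31,10],[33,13],[47,0]]
[[0,17],[4,18],[7,0],[21,1],[22,18],[31,10],[33,13],[47,0]]
[[0,17],[4,18],[7,0],[21,1],[22,18],[31,10],[33,13],[47,0]]
[[0,17],[4,18],[7,0],[21,1],[22,18],[31,10],[33,13],[47,0]]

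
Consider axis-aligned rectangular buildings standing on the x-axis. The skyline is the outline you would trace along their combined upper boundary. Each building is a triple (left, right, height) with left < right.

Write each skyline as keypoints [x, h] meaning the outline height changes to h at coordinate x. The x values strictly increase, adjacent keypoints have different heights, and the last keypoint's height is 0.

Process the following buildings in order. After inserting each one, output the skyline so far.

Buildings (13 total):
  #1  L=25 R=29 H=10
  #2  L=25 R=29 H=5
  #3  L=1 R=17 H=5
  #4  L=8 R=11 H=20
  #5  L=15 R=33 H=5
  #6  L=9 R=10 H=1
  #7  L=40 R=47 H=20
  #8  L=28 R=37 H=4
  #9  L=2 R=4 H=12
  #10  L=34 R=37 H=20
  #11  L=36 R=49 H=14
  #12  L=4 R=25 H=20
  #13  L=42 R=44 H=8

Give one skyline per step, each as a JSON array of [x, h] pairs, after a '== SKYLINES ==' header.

== SKYLINES ==
[[25,10],[29,0]]
[[25,10],[29,0]]
[[1,5],[17,0],[25,10],[29,0]]
[[1,5],[8,20],[11,5],[17,0],[25,10],[29,0]]
[[1,5],[8,20],[11,5],[25,10],[29,5],[33,0]]
[[1,5],[8,20],[11,5],[25,10],[29,5],[33,0]]
[[1,5],[8,20],[11,5],[25,10],[29,5],[33,0],[40,20],[47,0]]
[[1,5],[8,20],[11,5],[25,10],[29,5],[33,4],[37,0],[40,20],[47,0]]
[[1,5],[2,12],[4,5],[8,20],[11,5],[25,10],[29,5],[33,4],[37,0],[40,20],[47,0]]
[[1,5],[2,12],[4,5],[8,20],[11,5],[25,10],[29,5],[33,4],[34,20],[37,0],[40,20],[47,0]]
[[1,5],[2,12],[4,5],[8,20],[11,5],[25,10],[29,5],[33,4],[34,20],[37,14],[40,20],[47,14],[49,0]]
[[1,5],[2,12],[4,20],[25,10],[29,5],[33,4],[34,20],[37,14],[40,20],[47,14],[49,0]]
[[1,5],[2,12],[4,20],[25,10],[29,5],[33,4],[34,20],[37,14],[40,20],[47,14],[49,0]]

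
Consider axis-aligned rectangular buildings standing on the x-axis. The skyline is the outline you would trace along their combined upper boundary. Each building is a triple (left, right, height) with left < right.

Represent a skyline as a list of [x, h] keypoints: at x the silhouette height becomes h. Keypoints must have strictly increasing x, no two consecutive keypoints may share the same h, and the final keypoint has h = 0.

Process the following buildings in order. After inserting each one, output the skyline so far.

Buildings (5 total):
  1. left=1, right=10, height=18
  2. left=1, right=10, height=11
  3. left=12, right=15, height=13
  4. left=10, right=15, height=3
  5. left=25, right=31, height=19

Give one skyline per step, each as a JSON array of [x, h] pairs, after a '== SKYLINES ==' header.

== SKYLINES ==
[[1,18],[10,0]]
[[1,18],[10,0]]
[[1,18],[10,0],[12,13],[15,0]]
[[1,18],[10,3],[12,13],[15,0]]
[[1,18],[10,3],[12,13],[15,0],[25,19],[31,0]]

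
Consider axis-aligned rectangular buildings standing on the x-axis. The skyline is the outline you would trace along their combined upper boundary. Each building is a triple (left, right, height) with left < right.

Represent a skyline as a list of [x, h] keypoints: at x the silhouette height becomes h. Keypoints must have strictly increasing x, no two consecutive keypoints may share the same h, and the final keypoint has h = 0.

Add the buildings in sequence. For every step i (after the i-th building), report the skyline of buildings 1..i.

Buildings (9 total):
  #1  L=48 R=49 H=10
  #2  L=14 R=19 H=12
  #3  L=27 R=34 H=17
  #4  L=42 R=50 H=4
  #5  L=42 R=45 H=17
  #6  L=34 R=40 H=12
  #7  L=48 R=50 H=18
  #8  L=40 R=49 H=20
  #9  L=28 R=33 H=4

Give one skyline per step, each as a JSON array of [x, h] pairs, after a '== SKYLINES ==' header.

== SKYLINES ==
[[48,10],[49,0]]
[[14,12],[19,0],[48,10],[49,0]]
[[14,12],[19,0],[27,17],[34,0],[48,10],[49,0]]
[[14,12],[19,0],[27,17],[34,0],[42,4],[48,10],[49,4],[50,0]]
[[14,12],[19,0],[27,17],[34,0],[42,17],[45,4],[48,10],[49,4],[50,0]]
[[14,12],[19,0],[27,17],[34,12],[40,0],[42,17],[45,4],[48,10],[49,4],[50,0]]
[[14,12],[19,0],[27,17],[34,12],[40,0],[42,17],[45,4],[48,18],[50,0]]
[[14,12],[19,0],[27,17],[34,12],[40,20],[49,18],[50,0]]
[[14,12],[19,0],[27,17],[34,12],[40,20],[49,18],[50,0]]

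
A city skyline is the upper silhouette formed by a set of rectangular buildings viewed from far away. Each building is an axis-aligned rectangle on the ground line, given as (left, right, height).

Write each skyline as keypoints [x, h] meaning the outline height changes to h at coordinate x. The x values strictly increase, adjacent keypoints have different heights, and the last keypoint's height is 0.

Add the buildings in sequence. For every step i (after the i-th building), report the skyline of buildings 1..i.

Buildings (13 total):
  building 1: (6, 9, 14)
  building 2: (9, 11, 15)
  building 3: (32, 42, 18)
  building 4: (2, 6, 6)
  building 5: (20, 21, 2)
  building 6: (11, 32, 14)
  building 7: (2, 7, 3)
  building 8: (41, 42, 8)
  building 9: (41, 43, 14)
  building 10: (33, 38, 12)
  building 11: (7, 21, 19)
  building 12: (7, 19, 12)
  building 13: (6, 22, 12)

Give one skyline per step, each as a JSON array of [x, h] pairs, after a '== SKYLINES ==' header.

== SKYLINES ==
[[6,14],[9,0]]
[[6,14],[9,15],[11,0]]
[[6,14],[9,15],[11,0],[32,18],[42,0]]
[[2,6],[6,14],[9,15],[11,0],[32,18],[42,0]]
[[2,6],[6,14],[9,15],[11,0],[20,2],[21,0],[32,18],[42,0]]
[[2,6],[6,14],[9,15],[11,14],[32,18],[42,0]]
[[2,6],[6,14],[9,15],[11,14],[32,18],[42,0]]
[[2,6],[6,14],[9,15],[11,14],[32,18],[42,0]]
[[2,6],[6,14],[9,15],[11,14],[32,18],[42,14],[43,0]]
[[2,6],[6,14],[9,15],[11,14],[32,18],[42,14],[43,0]]
[[2,6],[6,14],[7,19],[21,14],[32,18],[42,14],[43,0]]
[[2,6],[6,14],[7,19],[21,14],[32,18],[42,14],[43,0]]
[[2,6],[6,14],[7,19],[21,14],[32,18],[42,14],[43,0]]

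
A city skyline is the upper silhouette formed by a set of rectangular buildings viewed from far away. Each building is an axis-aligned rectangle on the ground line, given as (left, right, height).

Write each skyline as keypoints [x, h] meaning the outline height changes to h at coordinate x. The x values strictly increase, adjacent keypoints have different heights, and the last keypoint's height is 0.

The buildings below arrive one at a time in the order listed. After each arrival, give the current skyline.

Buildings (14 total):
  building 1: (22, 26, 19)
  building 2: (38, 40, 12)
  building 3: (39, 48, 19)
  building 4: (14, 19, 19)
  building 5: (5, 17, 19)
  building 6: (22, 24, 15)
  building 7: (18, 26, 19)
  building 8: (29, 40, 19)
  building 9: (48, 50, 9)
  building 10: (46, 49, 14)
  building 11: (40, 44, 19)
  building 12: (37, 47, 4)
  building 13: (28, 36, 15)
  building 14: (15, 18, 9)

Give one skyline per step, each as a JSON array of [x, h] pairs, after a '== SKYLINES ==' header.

== SKYLINES ==
[[22,19],[26,0]]
[[22,19],[26,0],[38,12],[40,0]]
[[22,19],[26,0],[38,12],[39,19],[48,0]]
[[14,19],[19,0],[22,19],[26,0],[38,12],[39,19],[48,0]]
[[5,19],[19,0],[22,19],[26,0],[38,12],[39,19],[48,0]]
[[5,19],[19,0],[22,19],[26,0],[38,12],[39,19],[48,0]]
[[5,19],[26,0],[38,12],[39,19],[48,0]]
[[5,19],[26,0],[29,19],[48,0]]
[[5,19],[26,0],[29,19],[48,9],[50,0]]
[[5,19],[26,0],[29,19],[48,14],[49,9],[50,0]]
[[5,19],[26,0],[29,19],[48,14],[49,9],[50,0]]
[[5,19],[26,0],[29,19],[48,14],[49,9],[50,0]]
[[5,19],[26,0],[28,15],[29,19],[48,14],[49,9],[50,0]]
[[5,19],[26,0],[28,15],[29,19],[48,14],[49,9],[50,0]]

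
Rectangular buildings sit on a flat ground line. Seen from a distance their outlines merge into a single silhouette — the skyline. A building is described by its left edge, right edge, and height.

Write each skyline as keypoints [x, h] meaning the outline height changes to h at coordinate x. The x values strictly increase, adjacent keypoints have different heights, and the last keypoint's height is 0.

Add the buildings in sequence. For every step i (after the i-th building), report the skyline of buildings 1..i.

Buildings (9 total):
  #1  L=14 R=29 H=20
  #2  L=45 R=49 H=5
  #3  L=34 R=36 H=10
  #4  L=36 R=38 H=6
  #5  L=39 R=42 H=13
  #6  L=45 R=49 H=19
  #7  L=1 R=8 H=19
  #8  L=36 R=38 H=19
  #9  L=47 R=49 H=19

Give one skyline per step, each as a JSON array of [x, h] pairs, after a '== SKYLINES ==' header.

== SKYLINES ==
[[14,20],[29,0]]
[[14,20],[29,0],[45,5],[49,0]]
[[14,20],[29,0],[34,10],[36,0],[45,5],[49,0]]
[[14,20],[29,0],[34,10],[36,6],[38,0],[45,5],[49,0]]
[[14,20],[29,0],[34,10],[36,6],[38,0],[39,13],[42,0],[45,5],[49,0]]
[[14,20],[29,0],[34,10],[36,6],[38,0],[39,13],[42,0],[45,19],[49,0]]
[[1,19],[8,0],[14,20],[29,0],[34,10],[36,6],[38,0],[39,13],[42,0],[45,19],[49,0]]
[[1,19],[8,0],[14,20],[29,0],[34,10],[36,19],[38,0],[39,13],[42,0],[45,19],[49,0]]
[[1,19],[8,0],[14,20],[29,0],[34,10],[36,19],[38,0],[39,13],[42,0],[45,19],[49,0]]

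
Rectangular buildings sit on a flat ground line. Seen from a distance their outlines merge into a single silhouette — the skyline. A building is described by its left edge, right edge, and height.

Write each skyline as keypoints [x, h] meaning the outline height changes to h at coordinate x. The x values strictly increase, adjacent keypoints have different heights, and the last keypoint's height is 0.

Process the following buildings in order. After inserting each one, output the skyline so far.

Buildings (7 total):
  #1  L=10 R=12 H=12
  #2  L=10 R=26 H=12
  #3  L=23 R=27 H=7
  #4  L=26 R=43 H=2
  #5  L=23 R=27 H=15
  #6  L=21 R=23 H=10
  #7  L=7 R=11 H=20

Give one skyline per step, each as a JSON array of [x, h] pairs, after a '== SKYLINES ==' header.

== SKYLINES ==
[[10,12],[12,0]]
[[10,12],[26,0]]
[[10,12],[26,7],[27,0]]
[[10,12],[26,7],[27,2],[43,0]]
[[10,12],[23,15],[27,2],[43,0]]
[[10,12],[23,15],[27,2],[43,0]]
[[7,20],[11,12],[23,15],[27,2],[43,0]]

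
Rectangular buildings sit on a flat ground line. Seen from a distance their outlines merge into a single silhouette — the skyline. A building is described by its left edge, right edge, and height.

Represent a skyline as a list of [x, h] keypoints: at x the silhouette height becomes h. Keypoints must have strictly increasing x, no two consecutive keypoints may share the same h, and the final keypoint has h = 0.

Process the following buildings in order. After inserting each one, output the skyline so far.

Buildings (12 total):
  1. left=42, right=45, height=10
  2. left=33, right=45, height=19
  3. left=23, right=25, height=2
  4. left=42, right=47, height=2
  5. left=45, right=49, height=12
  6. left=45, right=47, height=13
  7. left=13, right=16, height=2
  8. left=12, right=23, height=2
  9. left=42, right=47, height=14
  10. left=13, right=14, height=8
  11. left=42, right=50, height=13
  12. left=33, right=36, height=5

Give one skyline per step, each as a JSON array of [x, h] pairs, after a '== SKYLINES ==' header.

== SKYLINES ==
[[42,10],[45,0]]
[[33,19],[45,0]]
[[23,2],[25,0],[33,19],[45,0]]
[[23,2],[25,0],[33,19],[45,2],[47,0]]
[[23,2],[25,0],[33,19],[45,12],[49,0]]
[[23,2],[25,0],[33,19],[45,13],[47,12],[49,0]]
[[13,2],[16,0],[23,2],[25,0],[33,19],[45,13],[47,12],[49,0]]
[[12,2],[25,0],[33,19],[45,13],[47,12],[49,0]]
[[12,2],[25,0],[33,19],[45,14],[47,12],[49,0]]
[[12,2],[13,8],[14,2],[25,0],[33,19],[45,14],[47,12],[49,0]]
[[12,2],[13,8],[14,2],[25,0],[33,19],[45,14],[47,13],[50,0]]
[[12,2],[13,8],[14,2],[25,0],[33,19],[45,14],[47,13],[50,0]]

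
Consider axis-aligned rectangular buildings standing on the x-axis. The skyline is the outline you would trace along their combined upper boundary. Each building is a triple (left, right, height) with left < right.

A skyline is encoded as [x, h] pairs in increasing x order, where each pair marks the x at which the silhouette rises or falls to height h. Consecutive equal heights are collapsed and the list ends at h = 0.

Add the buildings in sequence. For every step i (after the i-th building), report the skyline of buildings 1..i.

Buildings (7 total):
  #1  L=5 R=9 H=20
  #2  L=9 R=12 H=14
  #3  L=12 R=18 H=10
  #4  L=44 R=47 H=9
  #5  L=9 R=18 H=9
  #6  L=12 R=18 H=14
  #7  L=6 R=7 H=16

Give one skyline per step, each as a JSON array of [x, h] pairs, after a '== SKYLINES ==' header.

== SKYLINES ==
[[5,20],[9,0]]
[[5,20],[9,14],[12,0]]
[[5,20],[9,14],[12,10],[18,0]]
[[5,20],[9,14],[12,10],[18,0],[44,9],[47,0]]
[[5,20],[9,14],[12,10],[18,0],[44,9],[47,0]]
[[5,20],[9,14],[18,0],[44,9],[47,0]]
[[5,20],[9,14],[18,0],[44,9],[47,0]]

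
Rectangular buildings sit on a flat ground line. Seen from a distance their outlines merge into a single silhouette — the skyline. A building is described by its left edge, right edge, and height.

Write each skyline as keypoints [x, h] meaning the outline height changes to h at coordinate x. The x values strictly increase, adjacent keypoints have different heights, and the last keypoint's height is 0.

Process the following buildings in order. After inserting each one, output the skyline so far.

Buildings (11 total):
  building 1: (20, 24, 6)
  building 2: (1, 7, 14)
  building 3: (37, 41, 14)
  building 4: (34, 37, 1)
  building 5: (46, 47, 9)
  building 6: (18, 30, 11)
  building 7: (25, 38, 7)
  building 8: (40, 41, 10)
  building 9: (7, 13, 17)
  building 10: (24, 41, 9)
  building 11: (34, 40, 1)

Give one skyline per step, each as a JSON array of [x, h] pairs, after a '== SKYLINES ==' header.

== SKYLINES ==
[[20,6],[24,0]]
[[1,14],[7,0],[20,6],[24,0]]
[[1,14],[7,0],[20,6],[24,0],[37,14],[41,0]]
[[1,14],[7,0],[20,6],[24,0],[34,1],[37,14],[41,0]]
[[1,14],[7,0],[20,6],[24,0],[34,1],[37,14],[41,0],[46,9],[47,0]]
[[1,14],[7,0],[18,11],[30,0],[34,1],[37,14],[41,0],[46,9],[47,0]]
[[1,14],[7,0],[18,11],[30,7],[37,14],[41,0],[46,9],[47,0]]
[[1,14],[7,0],[18,11],[30,7],[37,14],[41,0],[46,9],[47,0]]
[[1,14],[7,17],[13,0],[18,11],[30,7],[37,14],[41,0],[46,9],[47,0]]
[[1,14],[7,17],[13,0],[18,11],[30,9],[37,14],[41,0],[46,9],[47,0]]
[[1,14],[7,17],[13,0],[18,11],[30,9],[37,14],[41,0],[46,9],[47,0]]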